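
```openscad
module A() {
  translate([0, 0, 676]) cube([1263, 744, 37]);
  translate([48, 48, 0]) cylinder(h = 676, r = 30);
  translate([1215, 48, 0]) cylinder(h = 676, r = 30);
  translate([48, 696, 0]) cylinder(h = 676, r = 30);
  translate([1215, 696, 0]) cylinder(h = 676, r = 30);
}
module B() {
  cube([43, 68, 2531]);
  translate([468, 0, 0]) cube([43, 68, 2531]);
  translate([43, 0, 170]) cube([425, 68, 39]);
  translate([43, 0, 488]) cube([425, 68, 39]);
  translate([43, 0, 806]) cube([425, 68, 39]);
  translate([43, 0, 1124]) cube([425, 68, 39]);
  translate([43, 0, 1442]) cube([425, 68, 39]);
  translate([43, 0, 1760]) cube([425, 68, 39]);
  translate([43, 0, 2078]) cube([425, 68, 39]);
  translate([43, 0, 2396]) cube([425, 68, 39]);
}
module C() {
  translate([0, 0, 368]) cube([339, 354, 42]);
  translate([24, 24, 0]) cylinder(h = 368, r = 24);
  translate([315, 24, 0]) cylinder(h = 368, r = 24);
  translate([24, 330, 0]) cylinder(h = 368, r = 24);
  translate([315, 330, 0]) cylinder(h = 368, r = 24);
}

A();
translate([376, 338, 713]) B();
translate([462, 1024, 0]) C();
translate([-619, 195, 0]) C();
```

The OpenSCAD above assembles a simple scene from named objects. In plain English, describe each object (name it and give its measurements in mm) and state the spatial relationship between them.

A is a rectangular dining table. The top is 1263×744×37 mm with its upper surface at z = 713 mm. It stands on four round legs of 60 mm diameter, each leg's bounding box inset 18 mm from the nearest pair of top edges, running from the floor to the underside of the top.

B is a wooden ladder with two side rails of 43×68 mm section and 2531 mm height, set 511 mm apart overall. Between them run 8 rectangular rungs (68 mm deep, 39 mm thick), front faces flush with the rails' −y face. The bottom of the first rung is 170 mm above the floor and each subsequent rung is 318 mm higher than the one below.

C is a four-legged stool. The seat is 339×354 mm, 42 mm thick, top at z = 410 mm. It stands on four round legs, each 48 mm in diameter, from z = 0 to the seat underside, each leg's axis is inset half a diameter from the nearest pair of seat edges (so the leg's bounding box is flush with the corner).

The ladder is on top of the table, centred. Two stools sit around the table at the +y, −x sides.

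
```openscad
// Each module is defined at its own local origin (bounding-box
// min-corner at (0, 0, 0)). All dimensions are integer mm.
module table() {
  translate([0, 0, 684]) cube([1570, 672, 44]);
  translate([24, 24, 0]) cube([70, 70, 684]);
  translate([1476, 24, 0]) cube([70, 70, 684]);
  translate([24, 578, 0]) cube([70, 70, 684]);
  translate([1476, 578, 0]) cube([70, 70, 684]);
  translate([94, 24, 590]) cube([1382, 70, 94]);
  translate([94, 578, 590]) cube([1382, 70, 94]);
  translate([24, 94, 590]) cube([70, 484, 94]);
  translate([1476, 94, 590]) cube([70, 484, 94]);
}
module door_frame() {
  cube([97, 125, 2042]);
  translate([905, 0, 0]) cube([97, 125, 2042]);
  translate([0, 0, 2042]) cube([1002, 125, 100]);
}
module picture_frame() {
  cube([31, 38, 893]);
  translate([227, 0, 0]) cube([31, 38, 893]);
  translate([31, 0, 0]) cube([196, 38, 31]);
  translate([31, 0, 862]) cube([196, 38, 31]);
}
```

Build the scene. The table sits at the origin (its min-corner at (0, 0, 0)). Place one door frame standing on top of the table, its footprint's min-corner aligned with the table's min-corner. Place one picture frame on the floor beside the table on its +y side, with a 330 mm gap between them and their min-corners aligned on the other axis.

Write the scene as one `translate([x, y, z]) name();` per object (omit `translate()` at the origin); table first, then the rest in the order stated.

table();
translate([0, 0, 728]) door_frame();
translate([0, 1002, 0]) picture_frame();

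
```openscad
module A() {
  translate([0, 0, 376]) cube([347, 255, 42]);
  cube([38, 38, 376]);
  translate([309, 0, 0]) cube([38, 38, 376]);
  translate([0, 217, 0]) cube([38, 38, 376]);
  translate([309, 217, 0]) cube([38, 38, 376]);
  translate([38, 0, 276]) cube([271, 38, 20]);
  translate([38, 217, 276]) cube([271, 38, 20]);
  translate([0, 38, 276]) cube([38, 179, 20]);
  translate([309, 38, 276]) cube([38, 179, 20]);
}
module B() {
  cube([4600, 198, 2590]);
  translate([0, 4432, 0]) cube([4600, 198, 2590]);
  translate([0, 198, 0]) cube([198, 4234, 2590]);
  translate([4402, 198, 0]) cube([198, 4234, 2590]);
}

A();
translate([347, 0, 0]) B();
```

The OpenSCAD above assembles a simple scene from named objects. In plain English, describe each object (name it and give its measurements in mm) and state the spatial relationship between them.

A is a four-legged stool. The seat is 347×255 mm, 42 mm thick, top at z = 418 mm. It stands on four square legs, each 38×38 mm in cross-section, from z = 0 to the seat underside, each flush with a corner of the seat. Four stretchers, 38 mm wide and 20 mm tall, connect adjacent legs with their undersides at z = 276 mm, each running between the inner faces of the legs it joins and aligned with the legs' outer faces on the other axis.

B is a box-shaped house frame (walls only): outside footprint 4600×4630 mm, wall height 2590 mm, wall thickness 198 mm. The two y-facing walls run the full x-width; the two x-facing walls fit between the inner faces of the y-facing walls.

The house frame is against the stool's +x side, with their −y faces flush.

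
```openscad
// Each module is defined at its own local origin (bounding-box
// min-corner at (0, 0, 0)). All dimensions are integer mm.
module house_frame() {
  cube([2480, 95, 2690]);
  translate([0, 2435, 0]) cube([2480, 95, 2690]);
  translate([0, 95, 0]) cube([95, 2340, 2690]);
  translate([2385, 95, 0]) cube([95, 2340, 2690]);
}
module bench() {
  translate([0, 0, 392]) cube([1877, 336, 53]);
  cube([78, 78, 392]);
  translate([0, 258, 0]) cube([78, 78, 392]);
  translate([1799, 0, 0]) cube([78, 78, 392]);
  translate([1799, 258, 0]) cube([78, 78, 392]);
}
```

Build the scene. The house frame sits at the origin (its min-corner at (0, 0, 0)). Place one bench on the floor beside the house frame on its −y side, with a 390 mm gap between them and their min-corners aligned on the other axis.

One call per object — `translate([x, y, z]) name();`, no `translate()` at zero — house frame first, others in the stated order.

house_frame();
translate([0, -726, 0]) bench();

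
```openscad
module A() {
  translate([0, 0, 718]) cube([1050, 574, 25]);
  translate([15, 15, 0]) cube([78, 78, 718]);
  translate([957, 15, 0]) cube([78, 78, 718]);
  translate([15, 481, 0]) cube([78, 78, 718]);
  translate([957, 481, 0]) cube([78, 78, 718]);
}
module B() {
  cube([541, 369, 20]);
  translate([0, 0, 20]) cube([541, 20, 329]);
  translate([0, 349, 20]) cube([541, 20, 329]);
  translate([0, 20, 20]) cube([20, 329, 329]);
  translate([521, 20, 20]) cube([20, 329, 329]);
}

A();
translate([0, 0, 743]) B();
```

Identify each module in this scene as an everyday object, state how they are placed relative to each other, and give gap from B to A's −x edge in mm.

The open box's min-x is at 0; the table's min-x is 0; gap = 0 mm.

A is a table. B is an open box. The open box is on top of the table. The gap from the open box to the table's −x edge is 0 mm.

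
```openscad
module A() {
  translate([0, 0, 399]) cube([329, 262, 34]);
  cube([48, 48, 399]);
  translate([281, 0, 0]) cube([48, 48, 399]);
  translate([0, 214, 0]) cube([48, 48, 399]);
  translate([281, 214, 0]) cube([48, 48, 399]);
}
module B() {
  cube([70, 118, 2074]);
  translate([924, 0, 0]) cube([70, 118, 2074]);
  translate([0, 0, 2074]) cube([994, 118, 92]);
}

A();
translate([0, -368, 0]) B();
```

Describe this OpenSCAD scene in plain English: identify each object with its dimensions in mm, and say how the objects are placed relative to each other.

A is a simple wooden stool: a rectangular seat 329 mm (x) by 262 mm (y), 34 mm thick, top face at z = 433 mm, on four square legs, each 48×48 mm in cross-section. The legs rest on z = 0, each flush with a corner of the seat.

B is a rectangular door frame: two vertical jambs of 70×118 mm section, 2074 mm tall, with a clear opening 854 mm wide between their inner faces. A header 92 mm tall and 118 mm deep lies on top of the jambs and spans the full outside width.

The door frame is on the floor beside the stool on its −y side.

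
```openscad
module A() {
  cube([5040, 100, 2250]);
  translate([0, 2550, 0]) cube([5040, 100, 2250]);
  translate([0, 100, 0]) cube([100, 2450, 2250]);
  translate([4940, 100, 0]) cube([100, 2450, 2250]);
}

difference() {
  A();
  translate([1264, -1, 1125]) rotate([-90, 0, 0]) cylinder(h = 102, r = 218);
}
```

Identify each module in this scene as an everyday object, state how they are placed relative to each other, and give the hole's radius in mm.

A is a house frame. The house frame has a circular hole through its front wall. The hole's radius is 218 mm.

The subtracted cylinder has r = 218 mm.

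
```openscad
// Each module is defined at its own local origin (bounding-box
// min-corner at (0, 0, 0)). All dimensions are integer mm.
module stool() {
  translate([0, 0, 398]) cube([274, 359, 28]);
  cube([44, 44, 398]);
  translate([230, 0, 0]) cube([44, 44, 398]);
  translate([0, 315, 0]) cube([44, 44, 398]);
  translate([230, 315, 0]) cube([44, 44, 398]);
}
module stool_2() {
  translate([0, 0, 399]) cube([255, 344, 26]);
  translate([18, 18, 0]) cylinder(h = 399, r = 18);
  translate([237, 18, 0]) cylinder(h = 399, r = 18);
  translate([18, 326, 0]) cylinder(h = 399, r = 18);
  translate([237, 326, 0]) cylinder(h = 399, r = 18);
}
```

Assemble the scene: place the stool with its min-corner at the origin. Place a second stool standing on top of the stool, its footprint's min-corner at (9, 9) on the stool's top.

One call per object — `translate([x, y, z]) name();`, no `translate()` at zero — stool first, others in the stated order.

stool();
translate([9, 9, 426]) stool_2();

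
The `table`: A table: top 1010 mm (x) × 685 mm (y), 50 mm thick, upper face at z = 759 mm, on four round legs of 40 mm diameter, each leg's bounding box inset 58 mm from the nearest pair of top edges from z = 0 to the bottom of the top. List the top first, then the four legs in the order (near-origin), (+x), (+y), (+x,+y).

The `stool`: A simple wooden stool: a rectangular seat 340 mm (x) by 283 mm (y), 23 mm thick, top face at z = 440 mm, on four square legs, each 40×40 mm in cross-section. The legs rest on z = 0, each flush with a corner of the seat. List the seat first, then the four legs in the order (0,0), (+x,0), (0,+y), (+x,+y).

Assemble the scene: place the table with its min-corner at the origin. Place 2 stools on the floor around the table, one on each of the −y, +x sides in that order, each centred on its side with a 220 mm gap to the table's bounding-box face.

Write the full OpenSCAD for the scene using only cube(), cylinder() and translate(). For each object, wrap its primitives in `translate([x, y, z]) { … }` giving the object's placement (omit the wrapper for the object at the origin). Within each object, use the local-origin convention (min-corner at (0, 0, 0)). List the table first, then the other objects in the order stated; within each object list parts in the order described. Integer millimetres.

translate([0, 0, 709]) cube([1010, 685, 50]);
translate([78, 78, 0]) cylinder(h = 709, r = 20);
translate([932, 78, 0]) cylinder(h = 709, r = 20);
translate([78, 607, 0]) cylinder(h = 709, r = 20);
translate([932, 607, 0]) cylinder(h = 709, r = 20);
translate([335, -503, 0]) {
  translate([0, 0, 417]) cube([340, 283, 23]);
  cube([40, 40, 417]);
  translate([300, 0, 0]) cube([40, 40, 417]);
  translate([0, 243, 0]) cube([40, 40, 417]);
  translate([300, 243, 0]) cube([40, 40, 417]);
}
translate([1230, 201, 0]) {
  translate([0, 0, 417]) cube([340, 283, 23]);
  cube([40, 40, 417]);
  translate([300, 0, 0]) cube([40, 40, 417]);
  translate([0, 243, 0]) cube([40, 40, 417]);
  translate([300, 243, 0]) cube([40, 40, 417]);
}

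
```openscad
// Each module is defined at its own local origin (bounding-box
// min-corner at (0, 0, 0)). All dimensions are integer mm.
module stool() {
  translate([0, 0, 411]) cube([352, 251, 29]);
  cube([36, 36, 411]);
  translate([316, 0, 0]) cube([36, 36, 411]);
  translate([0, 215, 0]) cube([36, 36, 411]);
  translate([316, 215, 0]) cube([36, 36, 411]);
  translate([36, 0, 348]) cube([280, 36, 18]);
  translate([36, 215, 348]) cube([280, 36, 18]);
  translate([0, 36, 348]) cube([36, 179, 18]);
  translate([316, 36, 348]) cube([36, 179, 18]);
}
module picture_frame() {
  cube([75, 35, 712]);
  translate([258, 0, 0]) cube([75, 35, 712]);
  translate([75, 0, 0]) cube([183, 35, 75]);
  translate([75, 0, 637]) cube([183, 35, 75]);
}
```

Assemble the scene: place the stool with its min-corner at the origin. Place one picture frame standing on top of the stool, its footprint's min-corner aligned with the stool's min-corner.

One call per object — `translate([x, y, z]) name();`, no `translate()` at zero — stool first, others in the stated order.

stool();
translate([0, 0, 440]) picture_frame();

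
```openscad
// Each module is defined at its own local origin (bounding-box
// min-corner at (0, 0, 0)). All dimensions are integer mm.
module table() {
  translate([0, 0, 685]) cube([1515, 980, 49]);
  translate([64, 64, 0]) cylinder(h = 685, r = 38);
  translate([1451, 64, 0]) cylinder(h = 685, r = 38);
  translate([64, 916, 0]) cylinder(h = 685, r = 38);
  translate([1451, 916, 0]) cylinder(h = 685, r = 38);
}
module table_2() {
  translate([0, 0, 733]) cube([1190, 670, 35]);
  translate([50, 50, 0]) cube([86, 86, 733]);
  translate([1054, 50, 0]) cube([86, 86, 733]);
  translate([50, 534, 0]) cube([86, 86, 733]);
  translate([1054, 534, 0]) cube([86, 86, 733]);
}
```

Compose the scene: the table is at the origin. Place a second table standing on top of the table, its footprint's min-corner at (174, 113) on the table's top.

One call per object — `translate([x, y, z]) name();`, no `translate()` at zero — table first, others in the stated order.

table();
translate([174, 113, 734]) table_2();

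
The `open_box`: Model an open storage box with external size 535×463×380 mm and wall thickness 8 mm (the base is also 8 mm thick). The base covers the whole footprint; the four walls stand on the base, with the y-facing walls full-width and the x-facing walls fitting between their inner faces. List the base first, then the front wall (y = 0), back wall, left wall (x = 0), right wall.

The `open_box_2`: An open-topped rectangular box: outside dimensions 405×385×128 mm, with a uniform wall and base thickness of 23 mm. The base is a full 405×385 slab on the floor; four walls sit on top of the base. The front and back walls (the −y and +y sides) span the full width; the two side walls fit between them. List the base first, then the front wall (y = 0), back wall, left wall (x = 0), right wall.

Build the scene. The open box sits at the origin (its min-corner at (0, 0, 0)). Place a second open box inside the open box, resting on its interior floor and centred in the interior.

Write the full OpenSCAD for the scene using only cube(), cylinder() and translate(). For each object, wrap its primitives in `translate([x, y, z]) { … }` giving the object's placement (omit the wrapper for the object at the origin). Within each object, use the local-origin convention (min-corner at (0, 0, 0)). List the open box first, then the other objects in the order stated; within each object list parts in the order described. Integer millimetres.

cube([535, 463, 8]);
translate([0, 0, 8]) cube([535, 8, 372]);
translate([0, 455, 8]) cube([535, 8, 372]);
translate([0, 8, 8]) cube([8, 447, 372]);
translate([527, 8, 8]) cube([8, 447, 372]);
translate([65, 39, 8]) {
  cube([405, 385, 23]);
  translate([0, 0, 23]) cube([405, 23, 105]);
  translate([0, 362, 23]) cube([405, 23, 105]);
  translate([0, 23, 23]) cube([23, 339, 105]);
  translate([382, 23, 23]) cube([23, 339, 105]);
}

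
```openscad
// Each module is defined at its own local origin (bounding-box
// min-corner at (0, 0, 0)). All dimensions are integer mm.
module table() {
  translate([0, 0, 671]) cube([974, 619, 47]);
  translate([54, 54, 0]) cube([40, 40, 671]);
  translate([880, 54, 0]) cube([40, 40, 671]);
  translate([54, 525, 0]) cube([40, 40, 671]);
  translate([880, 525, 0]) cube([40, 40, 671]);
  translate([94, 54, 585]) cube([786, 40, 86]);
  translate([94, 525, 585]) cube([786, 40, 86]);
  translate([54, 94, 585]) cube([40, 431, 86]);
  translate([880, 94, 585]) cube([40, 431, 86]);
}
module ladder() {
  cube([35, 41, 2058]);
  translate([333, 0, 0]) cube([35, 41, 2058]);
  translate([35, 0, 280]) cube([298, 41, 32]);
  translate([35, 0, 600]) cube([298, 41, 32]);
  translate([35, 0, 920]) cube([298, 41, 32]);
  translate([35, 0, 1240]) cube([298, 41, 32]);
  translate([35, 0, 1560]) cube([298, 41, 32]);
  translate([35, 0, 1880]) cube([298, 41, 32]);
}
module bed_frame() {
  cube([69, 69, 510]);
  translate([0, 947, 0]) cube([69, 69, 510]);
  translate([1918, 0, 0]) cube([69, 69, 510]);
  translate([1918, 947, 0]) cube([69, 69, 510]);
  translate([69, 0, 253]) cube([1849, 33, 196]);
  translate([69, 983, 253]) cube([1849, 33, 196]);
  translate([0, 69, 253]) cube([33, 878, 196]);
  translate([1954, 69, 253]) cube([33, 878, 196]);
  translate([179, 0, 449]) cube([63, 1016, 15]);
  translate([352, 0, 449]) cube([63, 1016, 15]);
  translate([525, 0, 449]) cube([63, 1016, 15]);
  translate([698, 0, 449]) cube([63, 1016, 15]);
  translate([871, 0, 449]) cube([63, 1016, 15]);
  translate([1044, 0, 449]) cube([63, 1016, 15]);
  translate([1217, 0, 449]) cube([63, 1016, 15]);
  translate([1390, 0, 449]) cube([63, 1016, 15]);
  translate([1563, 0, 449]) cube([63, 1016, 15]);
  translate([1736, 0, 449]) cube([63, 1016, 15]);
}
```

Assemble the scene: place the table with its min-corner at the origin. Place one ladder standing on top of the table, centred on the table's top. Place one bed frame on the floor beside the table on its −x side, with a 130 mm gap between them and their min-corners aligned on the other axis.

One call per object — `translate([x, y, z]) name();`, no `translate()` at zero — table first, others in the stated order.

table();
translate([303, 289, 718]) ladder();
translate([-2117, 0, 0]) bed_frame();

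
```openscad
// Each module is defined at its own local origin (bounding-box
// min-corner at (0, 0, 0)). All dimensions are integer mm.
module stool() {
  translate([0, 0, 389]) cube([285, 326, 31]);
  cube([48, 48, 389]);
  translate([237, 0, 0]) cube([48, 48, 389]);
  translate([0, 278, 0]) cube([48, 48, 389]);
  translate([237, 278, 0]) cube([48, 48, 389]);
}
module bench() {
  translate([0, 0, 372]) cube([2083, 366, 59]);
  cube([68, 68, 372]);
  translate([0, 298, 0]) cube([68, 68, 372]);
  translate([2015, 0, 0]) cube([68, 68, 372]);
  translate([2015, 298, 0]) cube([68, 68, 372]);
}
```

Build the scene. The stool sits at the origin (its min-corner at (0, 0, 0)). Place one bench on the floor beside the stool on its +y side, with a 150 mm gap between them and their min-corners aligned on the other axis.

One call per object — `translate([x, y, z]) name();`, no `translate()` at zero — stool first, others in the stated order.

stool();
translate([0, 476, 0]) bench();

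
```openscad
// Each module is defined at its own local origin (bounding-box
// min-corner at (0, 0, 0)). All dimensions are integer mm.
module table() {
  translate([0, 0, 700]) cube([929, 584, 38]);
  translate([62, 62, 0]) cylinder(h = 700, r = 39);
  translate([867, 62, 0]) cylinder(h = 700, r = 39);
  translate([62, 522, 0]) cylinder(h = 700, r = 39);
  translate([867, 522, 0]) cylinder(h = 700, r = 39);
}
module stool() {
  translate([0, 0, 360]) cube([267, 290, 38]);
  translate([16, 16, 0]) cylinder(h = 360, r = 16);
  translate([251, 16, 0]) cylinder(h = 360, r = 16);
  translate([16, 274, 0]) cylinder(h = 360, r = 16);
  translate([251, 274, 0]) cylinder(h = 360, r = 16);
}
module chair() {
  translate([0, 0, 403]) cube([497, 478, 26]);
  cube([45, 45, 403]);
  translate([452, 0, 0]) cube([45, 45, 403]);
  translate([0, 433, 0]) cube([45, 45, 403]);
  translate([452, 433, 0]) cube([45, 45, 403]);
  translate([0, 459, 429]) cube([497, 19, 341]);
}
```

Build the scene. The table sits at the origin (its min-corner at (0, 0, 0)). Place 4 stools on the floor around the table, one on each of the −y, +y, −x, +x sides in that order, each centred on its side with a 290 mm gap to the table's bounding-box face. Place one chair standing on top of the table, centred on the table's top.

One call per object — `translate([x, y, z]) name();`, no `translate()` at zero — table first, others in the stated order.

table();
translate([331, -580, 0]) stool();
translate([331, 874, 0]) stool();
translate([-557, 147, 0]) stool();
translate([1219, 147, 0]) stool();
translate([216, 53, 738]) chair();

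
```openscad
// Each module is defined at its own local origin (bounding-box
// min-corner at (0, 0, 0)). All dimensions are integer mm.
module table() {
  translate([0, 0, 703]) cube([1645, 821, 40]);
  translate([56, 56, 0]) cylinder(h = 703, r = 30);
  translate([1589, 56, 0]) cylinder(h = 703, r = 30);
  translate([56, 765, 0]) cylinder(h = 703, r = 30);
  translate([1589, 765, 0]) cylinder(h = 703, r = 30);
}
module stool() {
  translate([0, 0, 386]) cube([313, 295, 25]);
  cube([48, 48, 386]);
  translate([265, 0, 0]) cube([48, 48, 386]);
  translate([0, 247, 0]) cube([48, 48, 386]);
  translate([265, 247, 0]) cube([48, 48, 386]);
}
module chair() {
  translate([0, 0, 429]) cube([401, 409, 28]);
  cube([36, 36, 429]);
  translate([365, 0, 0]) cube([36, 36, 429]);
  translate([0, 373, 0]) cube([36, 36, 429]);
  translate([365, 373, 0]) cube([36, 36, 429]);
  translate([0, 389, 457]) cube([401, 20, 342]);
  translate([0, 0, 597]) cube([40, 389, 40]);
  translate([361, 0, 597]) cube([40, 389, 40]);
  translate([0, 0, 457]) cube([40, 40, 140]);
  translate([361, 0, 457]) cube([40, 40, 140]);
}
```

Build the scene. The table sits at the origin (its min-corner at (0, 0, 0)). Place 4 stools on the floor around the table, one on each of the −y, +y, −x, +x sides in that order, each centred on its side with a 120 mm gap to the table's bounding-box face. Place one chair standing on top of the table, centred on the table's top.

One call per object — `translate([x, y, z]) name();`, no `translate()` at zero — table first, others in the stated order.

table();
translate([666, -415, 0]) stool();
translate([666, 941, 0]) stool();
translate([-433, 263, 0]) stool();
translate([1765, 263, 0]) stool();
translate([622, 206, 743]) chair();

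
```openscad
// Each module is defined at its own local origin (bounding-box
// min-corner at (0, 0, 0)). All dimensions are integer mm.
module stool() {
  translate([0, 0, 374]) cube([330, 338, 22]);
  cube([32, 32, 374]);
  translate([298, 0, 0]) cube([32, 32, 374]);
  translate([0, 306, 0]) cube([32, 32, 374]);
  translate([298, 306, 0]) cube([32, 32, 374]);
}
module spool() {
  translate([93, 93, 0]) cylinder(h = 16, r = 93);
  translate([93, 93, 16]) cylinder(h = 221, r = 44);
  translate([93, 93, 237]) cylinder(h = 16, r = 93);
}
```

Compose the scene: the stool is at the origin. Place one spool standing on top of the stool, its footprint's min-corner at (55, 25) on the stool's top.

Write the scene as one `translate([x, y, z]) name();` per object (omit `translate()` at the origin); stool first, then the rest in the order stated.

stool();
translate([55, 25, 396]) spool();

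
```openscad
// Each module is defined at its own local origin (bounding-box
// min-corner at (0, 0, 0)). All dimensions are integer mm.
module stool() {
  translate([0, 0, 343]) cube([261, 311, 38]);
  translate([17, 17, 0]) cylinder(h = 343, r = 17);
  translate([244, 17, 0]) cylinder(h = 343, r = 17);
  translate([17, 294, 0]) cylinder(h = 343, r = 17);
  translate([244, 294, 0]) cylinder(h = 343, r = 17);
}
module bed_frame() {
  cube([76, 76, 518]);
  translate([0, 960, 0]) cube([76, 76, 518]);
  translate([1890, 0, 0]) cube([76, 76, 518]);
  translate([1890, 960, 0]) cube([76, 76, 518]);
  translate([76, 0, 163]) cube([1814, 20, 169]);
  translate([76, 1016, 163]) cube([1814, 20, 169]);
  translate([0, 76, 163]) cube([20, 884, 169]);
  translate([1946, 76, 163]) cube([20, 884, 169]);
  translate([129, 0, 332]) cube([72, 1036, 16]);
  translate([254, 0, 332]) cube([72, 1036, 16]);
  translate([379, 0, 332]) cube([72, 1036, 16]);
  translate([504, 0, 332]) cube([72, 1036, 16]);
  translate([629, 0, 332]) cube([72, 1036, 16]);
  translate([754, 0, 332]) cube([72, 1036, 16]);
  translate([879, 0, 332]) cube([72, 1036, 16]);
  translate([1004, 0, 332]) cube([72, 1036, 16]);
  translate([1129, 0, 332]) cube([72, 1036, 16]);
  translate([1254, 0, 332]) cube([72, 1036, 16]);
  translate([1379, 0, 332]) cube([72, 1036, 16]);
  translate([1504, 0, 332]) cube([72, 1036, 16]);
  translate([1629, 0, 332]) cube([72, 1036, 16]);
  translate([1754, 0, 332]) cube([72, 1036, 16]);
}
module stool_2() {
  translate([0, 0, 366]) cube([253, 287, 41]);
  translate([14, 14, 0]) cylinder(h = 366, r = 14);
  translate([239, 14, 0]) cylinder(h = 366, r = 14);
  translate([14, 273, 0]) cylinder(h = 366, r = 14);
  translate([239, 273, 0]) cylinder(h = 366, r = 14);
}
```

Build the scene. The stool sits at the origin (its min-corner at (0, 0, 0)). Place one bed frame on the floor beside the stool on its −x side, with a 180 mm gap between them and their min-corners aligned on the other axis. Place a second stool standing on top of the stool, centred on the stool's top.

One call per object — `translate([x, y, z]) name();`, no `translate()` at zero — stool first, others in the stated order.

stool();
translate([-2146, 0, 0]) bed_frame();
translate([4, 12, 381]) stool_2();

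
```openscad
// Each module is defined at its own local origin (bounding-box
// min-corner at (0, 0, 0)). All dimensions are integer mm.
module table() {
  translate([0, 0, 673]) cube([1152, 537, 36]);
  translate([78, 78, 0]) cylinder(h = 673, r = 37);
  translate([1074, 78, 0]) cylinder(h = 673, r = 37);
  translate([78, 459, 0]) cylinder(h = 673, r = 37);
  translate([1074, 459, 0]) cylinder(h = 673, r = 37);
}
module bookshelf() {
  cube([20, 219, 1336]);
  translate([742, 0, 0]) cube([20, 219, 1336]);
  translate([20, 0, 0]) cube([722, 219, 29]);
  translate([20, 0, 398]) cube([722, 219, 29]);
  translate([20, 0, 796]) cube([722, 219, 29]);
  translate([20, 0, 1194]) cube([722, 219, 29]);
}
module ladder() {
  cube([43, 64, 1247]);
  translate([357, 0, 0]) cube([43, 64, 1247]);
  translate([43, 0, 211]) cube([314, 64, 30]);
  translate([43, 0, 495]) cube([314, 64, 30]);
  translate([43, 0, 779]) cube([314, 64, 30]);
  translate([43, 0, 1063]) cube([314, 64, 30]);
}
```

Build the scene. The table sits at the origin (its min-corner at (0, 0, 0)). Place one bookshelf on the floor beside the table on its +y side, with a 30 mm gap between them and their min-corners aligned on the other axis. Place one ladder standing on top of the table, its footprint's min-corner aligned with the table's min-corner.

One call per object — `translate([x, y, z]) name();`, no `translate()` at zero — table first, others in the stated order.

table();
translate([0, 567, 0]) bookshelf();
translate([0, 0, 709]) ladder();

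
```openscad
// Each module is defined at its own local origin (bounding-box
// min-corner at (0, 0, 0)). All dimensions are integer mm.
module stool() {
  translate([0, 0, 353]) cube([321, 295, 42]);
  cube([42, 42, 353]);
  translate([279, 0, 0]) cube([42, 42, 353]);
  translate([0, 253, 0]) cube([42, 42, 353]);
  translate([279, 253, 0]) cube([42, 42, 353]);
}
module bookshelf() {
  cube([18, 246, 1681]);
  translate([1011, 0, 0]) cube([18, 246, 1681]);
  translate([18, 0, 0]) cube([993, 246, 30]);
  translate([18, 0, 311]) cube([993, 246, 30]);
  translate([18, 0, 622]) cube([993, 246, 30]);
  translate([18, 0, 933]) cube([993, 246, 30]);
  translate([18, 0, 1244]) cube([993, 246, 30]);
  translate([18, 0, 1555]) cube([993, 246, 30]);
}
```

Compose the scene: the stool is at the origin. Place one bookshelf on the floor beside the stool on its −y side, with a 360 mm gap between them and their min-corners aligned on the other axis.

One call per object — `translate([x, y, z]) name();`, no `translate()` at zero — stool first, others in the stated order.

stool();
translate([0, -606, 0]) bookshelf();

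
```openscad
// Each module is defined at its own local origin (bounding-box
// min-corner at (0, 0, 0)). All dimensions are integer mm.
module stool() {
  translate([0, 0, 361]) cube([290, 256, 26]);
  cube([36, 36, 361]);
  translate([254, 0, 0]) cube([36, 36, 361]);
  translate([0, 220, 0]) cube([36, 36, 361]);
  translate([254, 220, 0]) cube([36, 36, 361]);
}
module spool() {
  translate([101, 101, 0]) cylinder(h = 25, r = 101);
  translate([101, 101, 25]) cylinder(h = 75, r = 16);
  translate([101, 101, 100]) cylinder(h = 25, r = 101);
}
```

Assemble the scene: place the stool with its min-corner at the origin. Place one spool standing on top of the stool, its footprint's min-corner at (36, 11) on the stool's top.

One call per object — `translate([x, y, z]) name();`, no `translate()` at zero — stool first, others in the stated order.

stool();
translate([36, 11, 387]) spool();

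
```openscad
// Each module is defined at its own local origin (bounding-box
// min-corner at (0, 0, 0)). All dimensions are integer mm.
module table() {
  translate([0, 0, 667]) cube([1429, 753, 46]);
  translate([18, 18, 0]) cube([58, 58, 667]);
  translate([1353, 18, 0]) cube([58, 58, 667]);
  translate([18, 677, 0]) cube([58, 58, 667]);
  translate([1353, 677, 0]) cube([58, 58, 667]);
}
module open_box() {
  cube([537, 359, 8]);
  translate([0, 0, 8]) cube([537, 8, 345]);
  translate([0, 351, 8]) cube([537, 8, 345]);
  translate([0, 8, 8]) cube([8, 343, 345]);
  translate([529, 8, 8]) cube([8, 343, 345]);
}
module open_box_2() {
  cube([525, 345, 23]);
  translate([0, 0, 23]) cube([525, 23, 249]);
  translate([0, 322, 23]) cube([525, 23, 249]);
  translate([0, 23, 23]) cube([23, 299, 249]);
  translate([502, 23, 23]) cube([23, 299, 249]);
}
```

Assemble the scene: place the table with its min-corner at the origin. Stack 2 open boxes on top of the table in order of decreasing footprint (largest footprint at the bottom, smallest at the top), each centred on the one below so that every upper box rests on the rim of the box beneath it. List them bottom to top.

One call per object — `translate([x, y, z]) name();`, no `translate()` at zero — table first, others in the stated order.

table();
translate([446, 197, 713]) open_box();
translate([452, 204, 1066]) open_box_2();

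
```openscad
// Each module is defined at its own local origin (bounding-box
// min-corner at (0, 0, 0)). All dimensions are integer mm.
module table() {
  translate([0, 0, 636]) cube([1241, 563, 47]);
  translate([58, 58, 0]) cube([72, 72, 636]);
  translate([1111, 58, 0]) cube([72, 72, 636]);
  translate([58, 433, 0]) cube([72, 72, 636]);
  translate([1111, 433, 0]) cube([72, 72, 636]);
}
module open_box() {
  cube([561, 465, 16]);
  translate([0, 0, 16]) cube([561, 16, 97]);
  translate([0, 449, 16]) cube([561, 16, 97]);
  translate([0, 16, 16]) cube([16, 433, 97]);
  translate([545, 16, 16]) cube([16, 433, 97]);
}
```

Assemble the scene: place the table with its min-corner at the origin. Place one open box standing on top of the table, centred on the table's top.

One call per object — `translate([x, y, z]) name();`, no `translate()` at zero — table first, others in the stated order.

table();
translate([340, 49, 683]) open_box();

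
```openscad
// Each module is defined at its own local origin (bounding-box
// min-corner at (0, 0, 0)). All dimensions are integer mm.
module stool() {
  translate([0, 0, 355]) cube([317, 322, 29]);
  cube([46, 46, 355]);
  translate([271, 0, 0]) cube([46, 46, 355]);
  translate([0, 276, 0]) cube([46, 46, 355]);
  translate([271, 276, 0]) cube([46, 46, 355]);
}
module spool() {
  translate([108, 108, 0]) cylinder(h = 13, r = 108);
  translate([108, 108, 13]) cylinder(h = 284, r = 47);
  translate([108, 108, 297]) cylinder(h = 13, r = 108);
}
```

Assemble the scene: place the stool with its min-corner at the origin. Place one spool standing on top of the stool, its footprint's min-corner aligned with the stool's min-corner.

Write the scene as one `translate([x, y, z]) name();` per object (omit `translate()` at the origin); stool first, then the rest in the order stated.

stool();
translate([0, 0, 384]) spool();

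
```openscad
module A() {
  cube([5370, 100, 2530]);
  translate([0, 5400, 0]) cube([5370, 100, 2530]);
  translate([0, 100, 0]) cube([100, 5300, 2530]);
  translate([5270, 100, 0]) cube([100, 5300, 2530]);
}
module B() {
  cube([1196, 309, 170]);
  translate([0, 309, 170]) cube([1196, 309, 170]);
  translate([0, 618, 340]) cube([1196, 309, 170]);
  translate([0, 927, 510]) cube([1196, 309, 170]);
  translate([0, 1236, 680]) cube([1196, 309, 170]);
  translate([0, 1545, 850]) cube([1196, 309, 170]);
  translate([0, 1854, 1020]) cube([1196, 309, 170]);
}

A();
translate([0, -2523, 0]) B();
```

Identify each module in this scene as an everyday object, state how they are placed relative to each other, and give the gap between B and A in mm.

The staircase's nearest face is 360 mm from the house frame's −y face.

A is a house frame. B is a staircase. The staircase is on the floor beside the house frame on its −y side. The gap between the staircase and the house frame is 360 mm.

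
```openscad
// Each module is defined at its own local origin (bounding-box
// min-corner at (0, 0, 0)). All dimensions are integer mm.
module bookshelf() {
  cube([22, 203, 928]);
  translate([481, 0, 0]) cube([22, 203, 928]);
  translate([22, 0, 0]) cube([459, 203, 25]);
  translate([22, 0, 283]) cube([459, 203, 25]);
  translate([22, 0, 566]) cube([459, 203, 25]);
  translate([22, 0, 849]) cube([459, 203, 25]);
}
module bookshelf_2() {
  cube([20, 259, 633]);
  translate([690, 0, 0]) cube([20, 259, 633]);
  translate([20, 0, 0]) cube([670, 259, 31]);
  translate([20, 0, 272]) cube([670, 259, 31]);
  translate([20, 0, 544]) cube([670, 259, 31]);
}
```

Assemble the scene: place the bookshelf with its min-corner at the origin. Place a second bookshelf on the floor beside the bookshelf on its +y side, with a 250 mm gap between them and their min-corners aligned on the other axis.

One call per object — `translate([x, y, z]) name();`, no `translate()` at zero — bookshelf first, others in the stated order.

bookshelf();
translate([0, 453, 0]) bookshelf_2();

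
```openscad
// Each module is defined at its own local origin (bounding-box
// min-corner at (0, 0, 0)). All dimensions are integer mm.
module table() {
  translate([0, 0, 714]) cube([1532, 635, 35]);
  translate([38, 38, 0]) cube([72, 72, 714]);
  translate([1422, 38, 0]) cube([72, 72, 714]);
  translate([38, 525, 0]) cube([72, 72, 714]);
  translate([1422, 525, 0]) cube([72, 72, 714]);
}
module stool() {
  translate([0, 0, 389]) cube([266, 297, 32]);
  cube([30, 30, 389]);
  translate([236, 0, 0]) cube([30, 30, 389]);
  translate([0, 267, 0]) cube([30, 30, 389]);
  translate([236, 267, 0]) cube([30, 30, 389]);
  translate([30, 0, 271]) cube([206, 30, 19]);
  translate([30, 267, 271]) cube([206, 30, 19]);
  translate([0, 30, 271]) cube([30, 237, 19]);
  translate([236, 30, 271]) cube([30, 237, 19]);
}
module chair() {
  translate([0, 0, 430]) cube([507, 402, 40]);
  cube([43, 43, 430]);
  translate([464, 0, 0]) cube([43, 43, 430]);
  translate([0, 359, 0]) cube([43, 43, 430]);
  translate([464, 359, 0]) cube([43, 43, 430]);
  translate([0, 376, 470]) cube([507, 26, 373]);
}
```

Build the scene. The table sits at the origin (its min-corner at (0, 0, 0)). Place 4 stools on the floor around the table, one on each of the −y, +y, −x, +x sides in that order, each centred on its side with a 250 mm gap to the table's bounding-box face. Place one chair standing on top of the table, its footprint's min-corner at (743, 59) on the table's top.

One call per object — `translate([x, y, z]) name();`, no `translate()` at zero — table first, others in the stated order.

table();
translate([633, -547, 0]) stool();
translate([633, 885, 0]) stool();
translate([-516, 169, 0]) stool();
translate([1782, 169, 0]) stool();
translate([743, 59, 749]) chair();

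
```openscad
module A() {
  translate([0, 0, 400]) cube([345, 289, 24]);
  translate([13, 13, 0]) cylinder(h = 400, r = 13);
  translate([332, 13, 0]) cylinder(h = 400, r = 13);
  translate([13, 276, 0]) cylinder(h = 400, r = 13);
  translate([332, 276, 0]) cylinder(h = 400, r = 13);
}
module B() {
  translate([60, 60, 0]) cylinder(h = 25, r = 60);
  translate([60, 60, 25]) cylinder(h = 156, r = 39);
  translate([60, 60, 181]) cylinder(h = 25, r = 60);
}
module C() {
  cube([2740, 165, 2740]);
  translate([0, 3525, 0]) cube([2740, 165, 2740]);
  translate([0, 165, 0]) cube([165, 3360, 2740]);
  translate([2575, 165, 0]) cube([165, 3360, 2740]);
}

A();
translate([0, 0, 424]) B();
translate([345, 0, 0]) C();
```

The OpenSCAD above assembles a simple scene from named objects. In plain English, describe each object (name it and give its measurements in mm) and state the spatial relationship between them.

A is a simple wooden stool: a rectangular seat 345 mm (x) by 289 mm (y), 24 mm thick, top face at z = 424 mm, on four round legs, each 26 mm in diameter. The legs rest on z = 0, each leg's axis is inset half a diameter from the nearest pair of seat edges (so the leg's bounding box is flush with the corner).

B is a spool: two coaxial disc flanges of radius 60 mm and thickness 25 mm, joined by a core cylinder of radius 39 mm and height 156 mm. The lower flange rests on z = 0 and the three cylinders share a vertical axis.

C is the wall frame of a small rectangular building: four walls, each 2740 mm tall and 165 mm thick, enclosing a footprint 2740 mm (x) by 3690 mm (y) outside-to-outside, with no floor or roof. The front and back walls (the −y and +y sides) span the full width; the two side walls fit between them.

The spool is on top of the stool. The house frame is against the stool's +x side, with their −y faces flush.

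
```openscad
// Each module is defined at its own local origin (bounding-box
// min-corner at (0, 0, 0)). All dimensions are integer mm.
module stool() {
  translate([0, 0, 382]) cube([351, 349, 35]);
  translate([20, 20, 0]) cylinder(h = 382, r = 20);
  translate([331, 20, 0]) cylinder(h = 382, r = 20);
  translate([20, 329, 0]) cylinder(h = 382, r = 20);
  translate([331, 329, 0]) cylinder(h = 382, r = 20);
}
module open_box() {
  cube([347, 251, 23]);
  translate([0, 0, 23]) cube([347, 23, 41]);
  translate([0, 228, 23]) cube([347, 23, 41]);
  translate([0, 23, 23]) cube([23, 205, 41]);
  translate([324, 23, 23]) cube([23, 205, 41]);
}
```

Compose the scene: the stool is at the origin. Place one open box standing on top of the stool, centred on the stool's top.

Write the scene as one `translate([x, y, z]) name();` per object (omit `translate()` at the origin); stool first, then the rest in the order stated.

stool();
translate([2, 49, 417]) open_box();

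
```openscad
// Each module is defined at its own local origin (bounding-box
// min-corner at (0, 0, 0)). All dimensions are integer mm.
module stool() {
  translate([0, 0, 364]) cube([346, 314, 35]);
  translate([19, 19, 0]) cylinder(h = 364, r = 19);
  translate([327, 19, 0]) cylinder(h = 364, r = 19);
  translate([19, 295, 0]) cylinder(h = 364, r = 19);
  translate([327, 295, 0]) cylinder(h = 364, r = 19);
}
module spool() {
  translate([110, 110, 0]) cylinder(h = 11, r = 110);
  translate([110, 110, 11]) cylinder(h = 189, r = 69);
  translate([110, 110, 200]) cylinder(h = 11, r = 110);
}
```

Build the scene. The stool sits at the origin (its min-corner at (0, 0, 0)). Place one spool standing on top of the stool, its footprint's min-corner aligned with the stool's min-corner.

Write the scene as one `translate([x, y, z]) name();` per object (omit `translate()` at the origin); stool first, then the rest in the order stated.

stool();
translate([0, 0, 399]) spool();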